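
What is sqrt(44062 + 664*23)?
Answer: sqrt(59334) ≈ 243.59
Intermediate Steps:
sqrt(44062 + 664*23) = sqrt(44062 + 15272) = sqrt(59334)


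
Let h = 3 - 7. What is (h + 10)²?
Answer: 36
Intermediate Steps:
h = -4
(h + 10)² = (-4 + 10)² = 6² = 36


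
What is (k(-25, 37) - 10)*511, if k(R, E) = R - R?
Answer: -5110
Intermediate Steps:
k(R, E) = 0
(k(-25, 37) - 10)*511 = (0 - 10)*511 = -10*511 = -5110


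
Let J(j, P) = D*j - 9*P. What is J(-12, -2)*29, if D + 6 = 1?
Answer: 2262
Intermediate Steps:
D = -5 (D = -6 + 1 = -5)
J(j, P) = -9*P - 5*j (J(j, P) = -5*j - 9*P = -9*P - 5*j)
J(-12, -2)*29 = (-9*(-2) - 5*(-12))*29 = (18 + 60)*29 = 78*29 = 2262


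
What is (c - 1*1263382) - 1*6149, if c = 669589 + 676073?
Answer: 76131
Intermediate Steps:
c = 1345662
(c - 1*1263382) - 1*6149 = (1345662 - 1*1263382) - 1*6149 = (1345662 - 1263382) - 6149 = 82280 - 6149 = 76131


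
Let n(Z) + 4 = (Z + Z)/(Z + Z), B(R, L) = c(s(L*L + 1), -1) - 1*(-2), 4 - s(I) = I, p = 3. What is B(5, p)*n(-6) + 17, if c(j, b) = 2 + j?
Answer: 23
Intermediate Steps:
s(I) = 4 - I
B(R, L) = 7 - L² (B(R, L) = (2 + (4 - (L*L + 1))) - 1*(-2) = (2 + (4 - (L² + 1))) + 2 = (2 + (4 - (1 + L²))) + 2 = (2 + (4 + (-1 - L²))) + 2 = (2 + (3 - L²)) + 2 = (5 - L²) + 2 = 7 - L²)
n(Z) = -3 (n(Z) = -4 + (Z + Z)/(Z + Z) = -4 + (2*Z)/((2*Z)) = -4 + (2*Z)*(1/(2*Z)) = -4 + 1 = -3)
B(5, p)*n(-6) + 17 = (7 - 1*3²)*(-3) + 17 = (7 - 1*9)*(-3) + 17 = (7 - 9)*(-3) + 17 = -2*(-3) + 17 = 6 + 17 = 23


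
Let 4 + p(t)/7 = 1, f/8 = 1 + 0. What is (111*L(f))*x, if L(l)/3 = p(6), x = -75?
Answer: 524475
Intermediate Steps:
f = 8 (f = 8*(1 + 0) = 8*1 = 8)
p(t) = -21 (p(t) = -28 + 7*1 = -28 + 7 = -21)
L(l) = -63 (L(l) = 3*(-21) = -63)
(111*L(f))*x = (111*(-63))*(-75) = -6993*(-75) = 524475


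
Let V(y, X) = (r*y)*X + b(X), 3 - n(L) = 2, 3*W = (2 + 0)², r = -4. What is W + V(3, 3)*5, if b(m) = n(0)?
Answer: -521/3 ≈ -173.67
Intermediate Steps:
W = 4/3 (W = (2 + 0)²/3 = (⅓)*2² = (⅓)*4 = 4/3 ≈ 1.3333)
n(L) = 1 (n(L) = 3 - 1*2 = 3 - 2 = 1)
b(m) = 1
V(y, X) = 1 - 4*X*y (V(y, X) = (-4*y)*X + 1 = -4*X*y + 1 = 1 - 4*X*y)
W + V(3, 3)*5 = 4/3 + (1 - 4*3*3)*5 = 4/3 + (1 - 36)*5 = 4/3 - 35*5 = 4/3 - 175 = -521/3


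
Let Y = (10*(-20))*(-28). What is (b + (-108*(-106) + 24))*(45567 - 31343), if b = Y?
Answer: 242832128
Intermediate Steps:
Y = 5600 (Y = -200*(-28) = 5600)
b = 5600
(b + (-108*(-106) + 24))*(45567 - 31343) = (5600 + (-108*(-106) + 24))*(45567 - 31343) = (5600 + (11448 + 24))*14224 = (5600 + 11472)*14224 = 17072*14224 = 242832128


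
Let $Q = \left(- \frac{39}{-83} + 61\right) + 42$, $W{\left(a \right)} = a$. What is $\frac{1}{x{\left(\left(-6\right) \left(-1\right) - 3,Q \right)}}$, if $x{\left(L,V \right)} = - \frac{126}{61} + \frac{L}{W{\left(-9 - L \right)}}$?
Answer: $- \frac{244}{565} \approx -0.43186$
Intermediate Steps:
$Q = \frac{8588}{83}$ ($Q = \left(\left(-39\right) \left(- \frac{1}{83}\right) + 61\right) + 42 = \left(\frac{39}{83} + 61\right) + 42 = \frac{5102}{83} + 42 = \frac{8588}{83} \approx 103.47$)
$x{\left(L,V \right)} = - \frac{126}{61} + \frac{L}{-9 - L}$
$\frac{1}{x{\left(\left(-6\right) \left(-1\right) - 3,Q \right)}} = \frac{1}{\frac{1}{61} \frac{1}{9 - -3} \left(-1134 - 187 \left(\left(-6\right) \left(-1\right) - 3\right)\right)} = \frac{1}{\frac{1}{61} \frac{1}{9 + \left(6 - 3\right)} \left(-1134 - 187 \left(6 - 3\right)\right)} = \frac{1}{\frac{1}{61} \frac{1}{9 + 3} \left(-1134 - 561\right)} = \frac{1}{\frac{1}{61} \cdot \frac{1}{12} \left(-1134 - 561\right)} = \frac{1}{\frac{1}{61} \cdot \frac{1}{12} \left(-1695\right)} = \frac{1}{- \frac{565}{244}} = - \frac{244}{565}$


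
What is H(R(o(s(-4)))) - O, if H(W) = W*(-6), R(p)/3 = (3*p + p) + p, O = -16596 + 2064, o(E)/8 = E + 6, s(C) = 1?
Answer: 9492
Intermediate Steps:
o(E) = 48 + 8*E (o(E) = 8*(E + 6) = 8*(6 + E) = 48 + 8*E)
O = -14532
R(p) = 15*p (R(p) = 3*((3*p + p) + p) = 3*(4*p + p) = 3*(5*p) = 15*p)
H(W) = -6*W
H(R(o(s(-4)))) - O = -90*(48 + 8*1) - 1*(-14532) = -90*(48 + 8) + 14532 = -90*56 + 14532 = -6*840 + 14532 = -5040 + 14532 = 9492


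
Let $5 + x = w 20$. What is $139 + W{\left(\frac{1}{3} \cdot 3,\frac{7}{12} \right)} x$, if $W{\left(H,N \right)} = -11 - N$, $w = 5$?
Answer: $- \frac{11537}{12} \approx -961.42$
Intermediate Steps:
$x = 95$ ($x = -5 + 5 \cdot 20 = -5 + 100 = 95$)
$139 + W{\left(\frac{1}{3} \cdot 3,\frac{7}{12} \right)} x = 139 + \left(-11 - \frac{7}{12}\right) 95 = 139 - \frac{13205}{12} = - \frac{11537}{12}$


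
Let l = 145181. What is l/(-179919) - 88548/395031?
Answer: -24427487741/23691194163 ≈ -1.0311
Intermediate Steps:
l/(-179919) - 88548/395031 = 145181/(-179919) - 88548/395031 = 145181*(-1/179919) - 88548*1/395031 = -145181/179919 - 29516/131677 = -24427487741/23691194163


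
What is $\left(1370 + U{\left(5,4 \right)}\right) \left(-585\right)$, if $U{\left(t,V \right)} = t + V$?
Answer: $-806715$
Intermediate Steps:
$U{\left(t,V \right)} = V + t$
$\left(1370 + U{\left(5,4 \right)}\right) \left(-585\right) = \left(1370 + \left(4 + 5\right)\right) \left(-585\right) = \left(1370 + 9\right) \left(-585\right) = 1379 \left(-585\right) = -806715$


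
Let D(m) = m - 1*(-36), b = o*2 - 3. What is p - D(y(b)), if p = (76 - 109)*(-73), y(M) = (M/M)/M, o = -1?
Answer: 11866/5 ≈ 2373.2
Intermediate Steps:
b = -5 (b = -1*2 - 3 = -2 - 3 = -5)
y(M) = 1/M
D(m) = 36 + m (D(m) = m + 36 = 36 + m)
p = 2409 (p = -33*(-73) = 2409)
p - D(y(b)) = 2409 - (36 + 1/(-5)) = 2409 - (36 - 1/5) = 2409 - 1*179/5 = 2409 - 179/5 = 11866/5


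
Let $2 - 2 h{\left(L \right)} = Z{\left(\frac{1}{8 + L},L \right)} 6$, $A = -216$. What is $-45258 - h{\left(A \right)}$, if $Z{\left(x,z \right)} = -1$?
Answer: $-45262$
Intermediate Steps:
$h{\left(L \right)} = 4$ ($h{\left(L \right)} = 1 - \frac{\left(-1\right) 6}{2} = 1 - -3 = 1 + 3 = 4$)
$-45258 - h{\left(A \right)} = -45258 - 4 = -45262$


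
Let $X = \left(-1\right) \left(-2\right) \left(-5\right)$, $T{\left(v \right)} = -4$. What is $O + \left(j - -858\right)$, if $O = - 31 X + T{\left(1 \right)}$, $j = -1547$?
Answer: $-383$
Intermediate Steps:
$X = -10$ ($X = 2 \left(-5\right) = -10$)
$O = 306$ ($O = \left(-31\right) \left(-10\right) - 4 = 310 - 4 = 306$)
$O + \left(j - -858\right) = 306 - 689 = -383$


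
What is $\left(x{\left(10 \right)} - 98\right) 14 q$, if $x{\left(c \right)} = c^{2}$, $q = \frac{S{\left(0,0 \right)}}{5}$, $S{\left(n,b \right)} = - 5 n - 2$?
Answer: $- \frac{56}{5} \approx -11.2$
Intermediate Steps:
$S{\left(n,b \right)} = -2 - 5 n$
$q = - \frac{2}{5}$ ($q = \frac{-2 - 0}{5} = \left(-2 + 0\right) \frac{1}{5} = \left(-2\right) \frac{1}{5} = - \frac{2}{5} \approx -0.4$)
$\left(x{\left(10 \right)} - 98\right) 14 q = \left(10^{2} - 98\right) 14 \left(- \frac{2}{5}\right) = \left(100 - 98\right) \left(- \frac{28}{5}\right) = 2 \left(- \frac{28}{5}\right) = - \frac{56}{5}$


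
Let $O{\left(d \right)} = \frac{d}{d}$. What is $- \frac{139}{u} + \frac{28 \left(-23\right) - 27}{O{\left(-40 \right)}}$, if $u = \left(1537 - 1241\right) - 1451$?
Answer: $- \frac{774866}{1155} \approx -670.88$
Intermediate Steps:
$O{\left(d \right)} = 1$
$u = -1155$ ($u = 296 - 1451 = -1155$)
$- \frac{139}{u} + \frac{28 \left(-23\right) - 27}{O{\left(-40 \right)}} = - \frac{139}{-1155} + \frac{28 \left(-23\right) - 27}{1} = \left(-139\right) \left(- \frac{1}{1155}\right) + \left(-644 - 27\right) 1 = \frac{139}{1155} - 671 = - \frac{774866}{1155}$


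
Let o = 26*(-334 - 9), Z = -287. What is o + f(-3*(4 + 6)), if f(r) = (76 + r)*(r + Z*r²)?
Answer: -11892098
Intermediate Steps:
o = -8918 (o = 26*(-343) = -8918)
f(r) = (76 + r)*(r - 287*r²)
o + f(-3*(4 + 6)) = -8918 + (-3*(4 + 6))*(76 - (-65433)*(4 + 6) - 287*9*(4 + 6)²) = -8918 + (-3*10)*(76 - (-65433)*10 - 287*(-3*10)²) = -8918 - 30*(76 - 21811*(-30) - 287*(-30)²) = -8918 - 30*(76 + 654330 - 287*900) = -8918 - 30*(76 + 654330 - 258300) = -8918 - 30*396106 = -8918 - 11883180 = -11892098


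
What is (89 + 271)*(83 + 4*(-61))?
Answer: -57960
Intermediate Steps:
(89 + 271)*(83 + 4*(-61)) = 360*(83 - 244) = 360*(-161) = -57960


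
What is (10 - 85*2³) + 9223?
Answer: 8553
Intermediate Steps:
(10 - 85*2³) + 9223 = (10 - 85*8) + 9223 = (10 - 680) + 9223 = -670 + 9223 = 8553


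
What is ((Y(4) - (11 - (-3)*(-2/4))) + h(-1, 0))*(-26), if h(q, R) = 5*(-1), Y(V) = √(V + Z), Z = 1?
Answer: 377 - 26*√5 ≈ 318.86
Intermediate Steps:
Y(V) = √(1 + V) (Y(V) = √(V + 1) = √(1 + V))
h(q, R) = -5
((Y(4) - (11 - (-3)*(-2/4))) + h(-1, 0))*(-26) = ((√(1 + 4) - (11 - (-3)*(-2/4))) - 5)*(-26) = ((√5 - (11 - (-3)*(-2*¼))) - 5)*(-26) = ((√5 - (11 - (-3)*(-1)/2)) - 5)*(-26) = ((√5 - (11 - 1*3/2)) - 5)*(-26) = ((√5 - (11 - 3/2)) - 5)*(-26) = ((√5 - 1*19/2) - 5)*(-26) = ((√5 - 19/2) - 5)*(-26) = ((-19/2 + √5) - 5)*(-26) = (-29/2 + √5)*(-26) = 377 - 26*√5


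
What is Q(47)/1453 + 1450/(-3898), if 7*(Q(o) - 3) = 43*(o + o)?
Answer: 544812/19823279 ≈ 0.027483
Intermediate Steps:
Q(o) = 3 + 86*o/7 (Q(o) = 3 + (43*(o + o))/7 = 3 + (43*(2*o))/7 = 3 + (86*o)/7 = 3 + 86*o/7)
Q(47)/1453 + 1450/(-3898) = (3 + (86/7)*47)/1453 + 1450/(-3898) = (3 + 4042/7)*(1/1453) + 1450*(-1/3898) = (4063/7)*(1/1453) - 725/1949 = 4063/10171 - 725/1949 = 544812/19823279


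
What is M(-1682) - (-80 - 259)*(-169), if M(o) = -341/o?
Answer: -96363121/1682 ≈ -57291.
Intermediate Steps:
M(-1682) - (-80 - 259)*(-169) = -341/(-1682) - (-80 - 259)*(-169) = -341*(-1/1682) - (-339)*(-169) = 341/1682 - 1*57291 = 341/1682 - 57291 = -96363121/1682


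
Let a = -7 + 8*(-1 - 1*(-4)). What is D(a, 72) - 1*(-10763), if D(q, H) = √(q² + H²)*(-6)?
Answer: 10763 - 6*√5473 ≈ 10319.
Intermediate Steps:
a = 17 (a = -7 + 8*(-1 + 4) = -7 + 8*3 = -7 + 24 = 17)
D(q, H) = -6*√(H² + q²) (D(q, H) = √(H² + q²)*(-6) = -6*√(H² + q²))
D(a, 72) - 1*(-10763) = -6*√(72² + 17²) - 1*(-10763) = -6*√(5184 + 289) + 10763 = -6*√5473 + 10763 = 10763 - 6*√5473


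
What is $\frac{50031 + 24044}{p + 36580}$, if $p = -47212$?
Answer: $- \frac{74075}{10632} \approx -6.9672$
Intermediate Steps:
$\frac{50031 + 24044}{p + 36580} = \frac{50031 + 24044}{-47212 + 36580} = \frac{74075}{-10632} = 74075 \left(- \frac{1}{10632}\right) = - \frac{74075}{10632}$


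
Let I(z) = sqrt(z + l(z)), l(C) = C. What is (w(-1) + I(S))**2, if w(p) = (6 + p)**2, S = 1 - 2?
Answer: (25 + I*sqrt(2))**2 ≈ 623.0 + 70.711*I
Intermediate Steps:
S = -1
I(z) = sqrt(2)*sqrt(z) (I(z) = sqrt(z + z) = sqrt(2*z) = sqrt(2)*sqrt(z))
(w(-1) + I(S))**2 = ((6 - 1)**2 + sqrt(2)*sqrt(-1))**2 = (5**2 + sqrt(2)*I)**2 = (25 + I*sqrt(2))**2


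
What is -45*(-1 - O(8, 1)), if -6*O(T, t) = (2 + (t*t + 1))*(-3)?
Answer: 135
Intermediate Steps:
O(T, t) = 3/2 + t**2/2 (O(T, t) = -(2 + (t*t + 1))*(-3)/6 = -(2 + (t**2 + 1))*(-3)/6 = -(2 + (1 + t**2))*(-3)/6 = -(3 + t**2)*(-3)/6 = -(-9 - 3*t**2)/6 = 3/2 + t**2/2)
-45*(-1 - O(8, 1)) = -45*(-1 - (3/2 + (1/2)*1**2)) = -45*(-1 - (3/2 + (1/2)*1)) = -45*(-1 - (3/2 + 1/2)) = -45*(-1 - 1*2) = -45*(-1 - 2) = -45*(-3) = 135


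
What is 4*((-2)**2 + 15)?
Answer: 76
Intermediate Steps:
4*((-2)**2 + 15) = 4*(4 + 15) = 4*19 = 76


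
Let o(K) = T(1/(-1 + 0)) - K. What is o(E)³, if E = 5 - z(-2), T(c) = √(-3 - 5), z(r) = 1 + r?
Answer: -72 + 200*I*√2 ≈ -72.0 + 282.84*I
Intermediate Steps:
T(c) = 2*I*√2 (T(c) = √(-8) = 2*I*√2)
E = 6 (E = 5 - (1 - 2) = 5 - 1*(-1) = 5 + 1 = 6)
o(K) = -K + 2*I*√2 (o(K) = 2*I*√2 - K = -K + 2*I*√2)
o(E)³ = (-1*6 + 2*I*√2)³ = (-6 + 2*I*√2)³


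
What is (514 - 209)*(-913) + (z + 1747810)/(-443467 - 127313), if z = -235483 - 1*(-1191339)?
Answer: -3784403723/13590 ≈ -2.7847e+5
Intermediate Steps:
z = 955856 (z = -235483 + 1191339 = 955856)
(514 - 209)*(-913) + (z + 1747810)/(-443467 - 127313) = (514 - 209)*(-913) + (955856 + 1747810)/(-443467 - 127313) = 305*(-913) + 2703666/(-570780) = -278465 + 2703666*(-1/570780) = -278465 - 64373/13590 = -3784403723/13590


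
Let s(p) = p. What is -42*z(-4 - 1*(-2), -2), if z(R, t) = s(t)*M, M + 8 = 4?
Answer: -336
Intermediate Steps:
M = -4 (M = -8 + 4 = -4)
z(R, t) = -4*t (z(R, t) = t*(-4) = -4*t)
-42*z(-4 - 1*(-2), -2) = -(-168)*(-2) = -42*8 = -336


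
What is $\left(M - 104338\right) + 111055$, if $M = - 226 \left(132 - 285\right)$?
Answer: $41295$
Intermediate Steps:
$M = 34578$ ($M = \left(-226\right) \left(-153\right) = 34578$)
$\left(M - 104338\right) + 111055 = \left(34578 - 104338\right) + 111055 = -69760 + 111055 = 41295$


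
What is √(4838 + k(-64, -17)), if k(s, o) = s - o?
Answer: √4791 ≈ 69.217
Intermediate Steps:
√(4838 + k(-64, -17)) = √(4838 + (-64 - 1*(-17))) = √(4838 + (-64 + 17)) = √(4838 - 47) = √4791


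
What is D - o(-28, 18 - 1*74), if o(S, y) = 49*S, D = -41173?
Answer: -39801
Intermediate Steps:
D - o(-28, 18 - 1*74) = -41173 - 49*(-28) = -41173 - 1*(-1372) = -41173 + 1372 = -39801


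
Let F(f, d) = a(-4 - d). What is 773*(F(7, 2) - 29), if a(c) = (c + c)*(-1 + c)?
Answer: 42515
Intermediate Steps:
a(c) = 2*c*(-1 + c) (a(c) = (2*c)*(-1 + c) = 2*c*(-1 + c))
F(f, d) = 2*(-5 - d)*(-4 - d) (F(f, d) = 2*(-4 - d)*(-1 + (-4 - d)) = 2*(-4 - d)*(-5 - d) = 2*(-5 - d)*(-4 - d))
773*(F(7, 2) - 29) = 773*(2*(4 + 2)*(5 + 2) - 29) = 773*(2*6*7 - 29) = 773*(84 - 29) = 773*55 = 42515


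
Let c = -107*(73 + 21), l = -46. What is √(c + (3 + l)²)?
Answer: I*√8209 ≈ 90.604*I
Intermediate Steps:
c = -10058 (c = -107*94 = -10058)
√(c + (3 + l)²) = √(-10058 + (3 - 46)²) = √(-10058 + (-43)²) = √(-10058 + 1849) = √(-8209) = I*√8209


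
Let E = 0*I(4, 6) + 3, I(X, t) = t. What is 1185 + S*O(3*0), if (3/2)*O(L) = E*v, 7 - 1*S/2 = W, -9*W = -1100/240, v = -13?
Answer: 22882/27 ≈ 847.48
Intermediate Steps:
W = 55/108 (W = -(-1100)/(9*240) = -⅑*(-55/12) = 55/108 ≈ 0.50926)
S = 701/54 (S = 14 - 2*55/108 = 14 - 55/54 = 701/54 ≈ 12.981)
E = 3 (E = 0*6 + 3 = 0 + 3 = 3)
O(L) = -26 (O(L) = 2*(3*(-13))/3 = (⅔)*(-39) = -26)
1185 + S*O(3*0) = 1185 + (701/54)*(-26) = 1185 - 9113/27 = 22882/27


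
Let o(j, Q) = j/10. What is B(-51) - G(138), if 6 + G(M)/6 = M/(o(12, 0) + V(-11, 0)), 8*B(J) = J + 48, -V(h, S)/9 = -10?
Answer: 4035/152 ≈ 26.546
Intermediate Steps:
o(j, Q) = j/10 (o(j, Q) = j*(⅒) = j/10)
V(h, S) = 90 (V(h, S) = -9*(-10) = 90)
B(J) = 6 + J/8 (B(J) = (J + 48)/8 = (48 + J)/8 = 6 + J/8)
G(M) = -36 + 5*M/76 (G(M) = -36 + 6*(M/((⅒)*12 + 90)) = -36 + 6*(M/(6/5 + 90)) = -36 + 6*(M/(456/5)) = -36 + 6*(5*M/456) = -36 + 5*M/76)
B(-51) - G(138) = (6 + (⅛)*(-51)) - (-36 + (5/76)*138) = (6 - 51/8) - (-36 + 345/38) = -3/8 - 1*(-1023/38) = -3/8 + 1023/38 = 4035/152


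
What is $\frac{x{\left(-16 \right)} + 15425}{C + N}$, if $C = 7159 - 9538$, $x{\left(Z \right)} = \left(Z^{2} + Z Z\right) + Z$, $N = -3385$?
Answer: $- \frac{15921}{5764} \approx -2.7621$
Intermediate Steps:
$x{\left(Z \right)} = Z + 2 Z^{2}$ ($x{\left(Z \right)} = \left(Z^{2} + Z^{2}\right) + Z = 2 Z^{2} + Z = Z + 2 Z^{2}$)
$C = -2379$ ($C = 7159 - 9538 = -2379$)
$\frac{x{\left(-16 \right)} + 15425}{C + N} = \frac{- 16 \left(1 + 2 \left(-16\right)\right) + 15425}{-2379 - 3385} = \frac{- 16 \left(1 - 32\right) + 15425}{-5764} = \left(\left(-16\right) \left(-31\right) + 15425\right) \left(- \frac{1}{5764}\right) = \left(496 + 15425\right) \left(- \frac{1}{5764}\right) = 15921 \left(- \frac{1}{5764}\right) = - \frac{15921}{5764}$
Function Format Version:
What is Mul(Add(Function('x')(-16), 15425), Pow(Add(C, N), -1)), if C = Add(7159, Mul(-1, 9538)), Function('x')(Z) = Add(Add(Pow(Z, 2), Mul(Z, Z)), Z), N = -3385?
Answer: Rational(-15921, 5764) ≈ -2.7621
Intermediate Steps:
Function('x')(Z) = Add(Z, Mul(2, Pow(Z, 2))) (Function('x')(Z) = Add(Add(Pow(Z, 2), Pow(Z, 2)), Z) = Add(Mul(2, Pow(Z, 2)), Z) = Add(Z, Mul(2, Pow(Z, 2))))
C = -2379 (C = Add(7159, -9538) = -2379)
Mul(Add(Function('x')(-16), 15425), Pow(Add(C, N), -1)) = Mul(Add(Mul(-16, Add(1, Mul(2, -16))), 15425), Pow(Add(-2379, -3385), -1)) = Mul(Add(Mul(-16, Add(1, -32)), 15425), Pow(-5764, -1)) = Mul(Add(Mul(-16, -31), 15425), Rational(-1, 5764)) = Mul(Add(496, 15425), Rational(-1, 5764)) = Mul(15921, Rational(-1, 5764)) = Rational(-15921, 5764)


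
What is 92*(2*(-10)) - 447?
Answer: -2287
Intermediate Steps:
92*(2*(-10)) - 447 = 92*(-20) - 447 = -1840 - 447 = -2287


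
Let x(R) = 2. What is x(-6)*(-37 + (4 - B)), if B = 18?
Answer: -102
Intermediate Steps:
x(-6)*(-37 + (4 - B)) = 2*(-37 + (4 - 1*18)) = 2*(-37 + (4 - 18)) = 2*(-37 - 14) = 2*(-51) = -102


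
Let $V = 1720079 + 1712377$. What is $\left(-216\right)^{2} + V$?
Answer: $3479112$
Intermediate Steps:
$V = 3432456$
$\left(-216\right)^{2} + V = \left(-216\right)^{2} + 3432456 = 46656 + 3432456 = 3479112$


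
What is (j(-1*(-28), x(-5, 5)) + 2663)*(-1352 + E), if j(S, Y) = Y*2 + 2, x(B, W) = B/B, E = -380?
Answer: -4619244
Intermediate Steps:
x(B, W) = 1
j(S, Y) = 2 + 2*Y (j(S, Y) = 2*Y + 2 = 2 + 2*Y)
(j(-1*(-28), x(-5, 5)) + 2663)*(-1352 + E) = ((2 + 2*1) + 2663)*(-1352 - 380) = ((2 + 2) + 2663)*(-1732) = (4 + 2663)*(-1732) = 2667*(-1732) = -4619244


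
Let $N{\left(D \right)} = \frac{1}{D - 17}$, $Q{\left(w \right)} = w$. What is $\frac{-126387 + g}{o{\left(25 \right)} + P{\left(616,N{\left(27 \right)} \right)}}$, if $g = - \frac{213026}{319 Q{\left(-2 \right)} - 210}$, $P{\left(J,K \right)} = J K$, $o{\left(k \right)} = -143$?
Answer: $\frac{267407875}{172568} \approx 1549.6$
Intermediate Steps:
$N{\left(D \right)} = \frac{1}{-17 + D}$
$g = \frac{106513}{424}$ ($g = - \frac{213026}{319 \left(-2\right) - 210} = - \frac{213026}{-638 - 210} = - \frac{213026}{-848} = \left(-213026\right) \left(- \frac{1}{848}\right) = \frac{106513}{424} \approx 251.21$)
$\frac{-126387 + g}{o{\left(25 \right)} + P{\left(616,N{\left(27 \right)} \right)}} = \frac{-126387 + \frac{106513}{424}}{-143 + \frac{616}{-17 + 27}} = - \frac{53481575}{424 \left(-143 + \frac{616}{10}\right)} = - \frac{53481575}{424 \left(-143 + 616 \cdot \frac{1}{10}\right)} = - \frac{53481575}{424 \left(-143 + \frac{308}{5}\right)} = - \frac{53481575}{424 \left(- \frac{407}{5}\right)} = \left(- \frac{53481575}{424}\right) \left(- \frac{5}{407}\right) = \frac{267407875}{172568}$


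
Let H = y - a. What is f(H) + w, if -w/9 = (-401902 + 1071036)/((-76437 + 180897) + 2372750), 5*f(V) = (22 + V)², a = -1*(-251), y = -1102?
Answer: 438849851378/1238605 ≈ 3.5431e+5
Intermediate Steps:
a = 251
H = -1353 (H = -1102 - 1*251 = -1102 - 251 = -1353)
f(V) = (22 + V)²/5
w = -3011103/1238605 (w = -9*(-401902 + 1071036)/((-76437 + 180897) + 2372750) = -6022206/(104460 + 2372750) = -6022206/2477210 = -9*334567/1238605 = -3011103/1238605 ≈ -2.4310)
f(H) + w = (22 - 1353)²/5 - 3011103/1238605 = (⅕)*(-1331)² - 3011103/1238605 = (⅕)*1771561 - 3011103/1238605 = 1771561/5 - 3011103/1238605 = 438849851378/1238605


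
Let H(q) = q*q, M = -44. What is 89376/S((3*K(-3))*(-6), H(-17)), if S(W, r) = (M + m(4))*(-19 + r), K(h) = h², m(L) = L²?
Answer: -532/45 ≈ -11.822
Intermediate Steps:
H(q) = q²
S(W, r) = 532 - 28*r (S(W, r) = (-44 + 4²)*(-19 + r) = (-44 + 16)*(-19 + r) = -28*(-19 + r) = 532 - 28*r)
89376/S((3*K(-3))*(-6), H(-17)) = 89376/(532 - 28*(-17)²) = 89376/(532 - 28*289) = 89376/(532 - 8092) = 89376/(-7560) = 89376*(-1/7560) = -532/45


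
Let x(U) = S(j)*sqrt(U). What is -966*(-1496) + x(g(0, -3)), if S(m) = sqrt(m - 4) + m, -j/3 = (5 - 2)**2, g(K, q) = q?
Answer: 1445136 - sqrt(93) - 27*I*sqrt(3) ≈ 1.4451e+6 - 46.765*I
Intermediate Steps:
j = -27 (j = -3*(5 - 2)**2 = -3*3**2 = -3*9 = -27)
S(m) = m + sqrt(-4 + m) (S(m) = sqrt(-4 + m) + m = m + sqrt(-4 + m))
x(U) = sqrt(U)*(-27 + I*sqrt(31)) (x(U) = (-27 + sqrt(-4 - 27))*sqrt(U) = (-27 + sqrt(-31))*sqrt(U) = (-27 + I*sqrt(31))*sqrt(U) = sqrt(U)*(-27 + I*sqrt(31)))
-966*(-1496) + x(g(0, -3)) = -966*(-1496) + sqrt(-3)*(-27 + I*sqrt(31)) = 1445136 + (I*sqrt(3))*(-27 + I*sqrt(31)) = 1445136 + I*sqrt(3)*(-27 + I*sqrt(31))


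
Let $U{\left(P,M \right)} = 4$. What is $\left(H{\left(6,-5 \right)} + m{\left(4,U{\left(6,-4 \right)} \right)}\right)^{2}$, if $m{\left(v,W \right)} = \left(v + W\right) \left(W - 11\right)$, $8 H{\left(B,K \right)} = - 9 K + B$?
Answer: $\frac{157609}{64} \approx 2462.6$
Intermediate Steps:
$H{\left(B,K \right)} = - \frac{9 K}{8} + \frac{B}{8}$ ($H{\left(B,K \right)} = \frac{- 9 K + B}{8} = \frac{B - 9 K}{8} = - \frac{9 K}{8} + \frac{B}{8}$)
$m{\left(v,W \right)} = \left(-11 + W\right) \left(W + v\right)$ ($m{\left(v,W \right)} = \left(W + v\right) \left(-11 + W\right) = \left(-11 + W\right) \left(W + v\right)$)
$\left(H{\left(6,-5 \right)} + m{\left(4,U{\left(6,-4 \right)} \right)}\right)^{2} = \left(\left(\left(- \frac{9}{8}\right) \left(-5\right) + \frac{1}{8} \cdot 6\right) + \left(4^{2} - 44 - 44 + 4 \cdot 4\right)\right)^{2} = \left(\left(\frac{45}{8} + \frac{3}{4}\right) + \left(16 - 44 - 44 + 16\right)\right)^{2} = \left(\frac{51}{8} - 56\right)^{2} = \left(- \frac{397}{8}\right)^{2} = \frac{157609}{64}$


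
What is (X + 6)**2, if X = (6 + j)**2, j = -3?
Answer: 225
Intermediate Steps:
X = 9 (X = (6 - 3)**2 = 3**2 = 9)
(X + 6)**2 = (9 + 6)**2 = 15**2 = 225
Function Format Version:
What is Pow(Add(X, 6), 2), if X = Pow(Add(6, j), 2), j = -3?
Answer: 225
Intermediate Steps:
X = 9 (X = Pow(Add(6, -3), 2) = Pow(3, 2) = 9)
Pow(Add(X, 6), 2) = Pow(Add(9, 6), 2) = Pow(15, 2) = 225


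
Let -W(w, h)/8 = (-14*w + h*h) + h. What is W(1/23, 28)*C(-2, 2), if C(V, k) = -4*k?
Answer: 1194368/23 ≈ 51929.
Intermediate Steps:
W(w, h) = -8*h - 8*h² + 112*w (W(w, h) = -8*((-14*w + h*h) + h) = -8*((-14*w + h²) + h) = -8*((h² - 14*w) + h) = -8*(h + h² - 14*w) = -8*h - 8*h² + 112*w)
W(1/23, 28)*C(-2, 2) = (-8*28 - 8*28² + 112/23)*(-4*2) = (-224 - 8*784 + 112*(1/23))*(-8) = (-224 - 6272 + 112/23)*(-8) = -149296/23*(-8) = 1194368/23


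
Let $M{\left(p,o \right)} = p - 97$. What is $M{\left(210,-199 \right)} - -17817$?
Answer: $17930$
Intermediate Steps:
$M{\left(p,o \right)} = -97 + p$ ($M{\left(p,o \right)} = p - 97 = -97 + p$)
$M{\left(210,-199 \right)} - -17817 = \left(-97 + 210\right) - -17817 = 113 + 17817 = 17930$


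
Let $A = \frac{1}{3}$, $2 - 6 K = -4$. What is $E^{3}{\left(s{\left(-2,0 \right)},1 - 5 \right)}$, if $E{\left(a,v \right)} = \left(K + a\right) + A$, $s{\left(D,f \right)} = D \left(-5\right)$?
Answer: $\frac{39304}{27} \approx 1455.7$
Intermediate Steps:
$K = 1$ ($K = \frac{1}{3} - - \frac{2}{3} = \frac{1}{3} + \frac{2}{3} = 1$)
$s{\left(D,f \right)} = - 5 D$
$A = \frac{1}{3} \approx 0.33333$
$E{\left(a,v \right)} = \frac{4}{3} + a$ ($E{\left(a,v \right)} = \left(1 + a\right) + \frac{1}{3} = \frac{4}{3} + a$)
$E^{3}{\left(s{\left(-2,0 \right)},1 - 5 \right)} = \left(\frac{4}{3} - -10\right)^{3} = \left(\frac{4}{3} + 10\right)^{3} = \left(\frac{34}{3}\right)^{3} = \frac{39304}{27}$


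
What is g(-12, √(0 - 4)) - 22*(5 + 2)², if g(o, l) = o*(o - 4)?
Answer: -886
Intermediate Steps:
g(o, l) = o*(-4 + o)
g(-12, √(0 - 4)) - 22*(5 + 2)² = -12*(-4 - 12) - 22*(5 + 2)² = -12*(-16) - 22*7² = 192 - 22*49 = 192 - 1078 = -886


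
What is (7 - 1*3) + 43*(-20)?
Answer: -856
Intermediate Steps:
(7 - 1*3) + 43*(-20) = (7 - 3) - 860 = 4 - 860 = -856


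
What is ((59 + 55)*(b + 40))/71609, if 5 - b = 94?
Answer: -5586/71609 ≈ -0.078007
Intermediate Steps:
b = -89 (b = 5 - 1*94 = 5 - 94 = -89)
((59 + 55)*(b + 40))/71609 = ((59 + 55)*(-89 + 40))/71609 = (114*(-49))*(1/71609) = -5586*1/71609 = -5586/71609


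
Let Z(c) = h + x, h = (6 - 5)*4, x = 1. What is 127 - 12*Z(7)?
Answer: 67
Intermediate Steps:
h = 4 (h = 1*4 = 4)
Z(c) = 5 (Z(c) = 4 + 1 = 5)
127 - 12*Z(7) = 127 - 12*5 = 127 - 60 = 67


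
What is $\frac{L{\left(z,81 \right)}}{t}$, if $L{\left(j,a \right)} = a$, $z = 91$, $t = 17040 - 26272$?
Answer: $- \frac{81}{9232} \approx -0.0087738$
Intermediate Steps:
$t = -9232$
$\frac{L{\left(z,81 \right)}}{t} = \frac{81}{-9232} = 81 \left(- \frac{1}{9232}\right) = - \frac{81}{9232}$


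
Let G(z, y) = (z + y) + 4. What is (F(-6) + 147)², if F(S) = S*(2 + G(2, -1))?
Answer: 11025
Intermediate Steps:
G(z, y) = 4 + y + z (G(z, y) = (y + z) + 4 = 4 + y + z)
F(S) = 7*S (F(S) = S*(2 + (4 - 1 + 2)) = S*(2 + 5) = S*7 = 7*S)
(F(-6) + 147)² = (7*(-6) + 147)² = (-42 + 147)² = 105² = 11025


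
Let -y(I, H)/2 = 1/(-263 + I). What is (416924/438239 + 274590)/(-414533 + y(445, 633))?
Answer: -5475309108997/8265736215228 ≈ -0.66241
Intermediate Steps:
y(I, H) = -2/(-263 + I)
(416924/438239 + 274590)/(-414533 + y(445, 633)) = (416924/438239 + 274590)/(-414533 - 2/(-263 + 445)) = (416924*(1/438239) + 274590)/(-414533 - 2/182) = (416924/438239 + 274590)/(-414533 - 2*1/182) = 120336463934/(438239*(-414533 - 1/91)) = 120336463934/(438239*(-37722504/91)) = (120336463934/438239)*(-91/37722504) = -5475309108997/8265736215228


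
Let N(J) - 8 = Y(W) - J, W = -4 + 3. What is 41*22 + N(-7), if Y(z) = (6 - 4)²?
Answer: 921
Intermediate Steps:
W = -1
Y(z) = 4 (Y(z) = 2² = 4)
N(J) = 12 - J (N(J) = 8 + (4 - J) = 12 - J)
41*22 + N(-7) = 41*22 + (12 - 1*(-7)) = 902 + (12 + 7) = 902 + 19 = 921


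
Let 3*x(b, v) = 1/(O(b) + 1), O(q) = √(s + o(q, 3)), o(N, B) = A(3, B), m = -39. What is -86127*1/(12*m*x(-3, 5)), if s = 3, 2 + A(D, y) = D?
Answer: 86127/52 ≈ 1656.3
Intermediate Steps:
A(D, y) = -2 + D
o(N, B) = 1 (o(N, B) = -2 + 3 = 1)
O(q) = 2 (O(q) = √(3 + 1) = √4 = 2)
x(b, v) = ⅑ (x(b, v) = 1/(3*(2 + 1)) = (⅓)/3 = (⅓)*(⅓) = ⅑)
-86127*1/(12*m*x(-3, 5)) = -86127/(-39*12*(⅑)) = -86127/((-468*⅑)) = -86127/(-52) = -86127*(-1/52) = 86127/52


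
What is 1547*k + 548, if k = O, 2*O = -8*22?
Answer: -135588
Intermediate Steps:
O = -88 (O = (-8*22)/2 = (½)*(-176) = -88)
k = -88
1547*k + 548 = 1547*(-88) + 548 = -136136 + 548 = -135588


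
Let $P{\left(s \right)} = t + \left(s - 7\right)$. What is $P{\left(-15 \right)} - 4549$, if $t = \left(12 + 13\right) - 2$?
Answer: $-4548$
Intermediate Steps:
$t = 23$ ($t = 25 - 2 = 23$)
$P{\left(s \right)} = 16 + s$ ($P{\left(s \right)} = 23 + \left(s - 7\right) = 23 + \left(-7 + s\right) = 16 + s$)
$P{\left(-15 \right)} - 4549 = \left(16 - 15\right) - 4549 = 1 - 4549 = -4548$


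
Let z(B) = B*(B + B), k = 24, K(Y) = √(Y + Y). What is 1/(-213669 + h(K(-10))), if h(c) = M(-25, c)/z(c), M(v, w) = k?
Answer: -5/1068348 ≈ -4.6801e-6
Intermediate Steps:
K(Y) = √2*√Y (K(Y) = √(2*Y) = √2*√Y)
M(v, w) = 24
z(B) = 2*B² (z(B) = B*(2*B) = 2*B²)
h(c) = 12/c² (h(c) = 24/((2*c²)) = 24*(1/(2*c²)) = 12/c²)
1/(-213669 + h(K(-10))) = 1/(-213669 + 12/(√2*√(-10))²) = 1/(-213669 + 12/(√2*(I*√10))²) = 1/(-213669 + 12/(2*I*√5)²) = 1/(-213669 + 12*(-1/20)) = 1/(-213669 - ⅗) = 1/(-1068348/5) = -5/1068348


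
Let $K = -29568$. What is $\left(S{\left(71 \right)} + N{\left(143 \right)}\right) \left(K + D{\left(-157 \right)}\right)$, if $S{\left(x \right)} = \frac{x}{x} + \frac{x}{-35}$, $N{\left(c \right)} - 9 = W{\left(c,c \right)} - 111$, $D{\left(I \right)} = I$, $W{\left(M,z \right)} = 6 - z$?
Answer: $\frac{49943945}{7} \approx 7.1348 \cdot 10^{6}$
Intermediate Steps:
$N{\left(c \right)} = -96 - c$ ($N{\left(c \right)} = 9 - \left(105 + c\right) = -96 - c$)
$S{\left(x \right)} = 1 - \frac{x}{35}$ ($S{\left(x \right)} = 1 + x \left(- \frac{1}{35}\right) = 1 - \frac{x}{35}$)
$\left(S{\left(71 \right)} + N{\left(143 \right)}\right) \left(K + D{\left(-157 \right)}\right) = \left(\left(1 - \frac{71}{35}\right) - 239\right) \left(-29568 - 157\right) = \left(\left(1 - \frac{71}{35}\right) - 239\right) \left(-29725\right) = \left(- \frac{36}{35} - 239\right) \left(-29725\right) = \left(- \frac{8401}{35}\right) \left(-29725\right) = \frac{49943945}{7}$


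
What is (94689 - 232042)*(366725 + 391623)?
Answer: -104161372844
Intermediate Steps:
(94689 - 232042)*(366725 + 391623) = -137353*758348 = -104161372844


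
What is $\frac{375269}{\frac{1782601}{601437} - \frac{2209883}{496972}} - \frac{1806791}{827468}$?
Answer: $- \frac{2508522399306149549281}{9911783342220436} \approx -2.5308 \cdot 10^{5}$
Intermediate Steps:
$\frac{375269}{\frac{1782601}{601437} - \frac{2209883}{496972}} - \frac{1806791}{827468} = \frac{375269}{- \frac{443202617699}{298897348764}} - \frac{1806791}{827468} = 375269 \left(- \frac{298897348764}{443202617699}\right) - \frac{1806791}{827468} = - \frac{112166909173317516}{443202617699} - \frac{1806791}{827468} = - \frac{2508522399306149549281}{9911783342220436}$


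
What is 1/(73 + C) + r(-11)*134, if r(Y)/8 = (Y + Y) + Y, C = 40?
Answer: -3997487/113 ≈ -35376.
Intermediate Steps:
r(Y) = 24*Y (r(Y) = 8*((Y + Y) + Y) = 8*(2*Y + Y) = 8*(3*Y) = 24*Y)
1/(73 + C) + r(-11)*134 = 1/(73 + 40) + (24*(-11))*134 = 1/113 - 264*134 = 1/113 - 35376 = -3997487/113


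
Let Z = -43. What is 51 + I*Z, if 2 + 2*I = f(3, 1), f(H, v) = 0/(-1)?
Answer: 94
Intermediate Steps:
f(H, v) = 0 (f(H, v) = 0*(-1) = 0)
I = -1 (I = -1 + (1/2)*0 = -1 + 0 = -1)
51 + I*Z = 51 - 1*(-43) = 51 + 43 = 94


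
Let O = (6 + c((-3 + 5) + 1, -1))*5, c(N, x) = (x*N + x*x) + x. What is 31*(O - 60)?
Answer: -1395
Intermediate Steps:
c(N, x) = x + x**2 + N*x (c(N, x) = (N*x + x**2) + x = (x**2 + N*x) + x = x + x**2 + N*x)
O = 15 (O = (6 - (1 + ((-3 + 5) + 1) - 1))*5 = (6 - (1 + (2 + 1) - 1))*5 = (6 - (1 + 3 - 1))*5 = (6 - 1*3)*5 = (6 - 3)*5 = 3*5 = 15)
31*(O - 60) = 31*(15 - 60) = 31*(-45) = -1395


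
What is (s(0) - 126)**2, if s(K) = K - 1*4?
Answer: 16900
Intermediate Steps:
s(K) = -4 + K (s(K) = K - 4 = -4 + K)
(s(0) - 126)**2 = ((-4 + 0) - 126)**2 = (-4 - 126)**2 = (-130)**2 = 16900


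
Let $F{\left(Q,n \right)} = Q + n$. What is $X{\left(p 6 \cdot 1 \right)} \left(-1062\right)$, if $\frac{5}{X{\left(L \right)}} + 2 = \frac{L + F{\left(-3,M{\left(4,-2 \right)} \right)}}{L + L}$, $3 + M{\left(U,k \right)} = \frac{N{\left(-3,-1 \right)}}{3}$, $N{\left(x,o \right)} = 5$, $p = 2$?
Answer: $\frac{382320}{121} \approx 3159.7$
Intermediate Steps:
$M{\left(U,k \right)} = - \frac{4}{3}$ ($M{\left(U,k \right)} = -3 + \frac{5}{3} = - \frac{4}{3}$)
$X{\left(L \right)} = \frac{5}{-2 + \frac{- \frac{13}{3} + L}{2 L}}$ ($X{\left(L \right)} = \frac{5}{-2 + \frac{L - \frac{13}{3}}{L + L}} = \frac{5}{-2 + \frac{L - \frac{13}{3}}{2 L}} = \frac{5}{-2 + \left(- \frac{13}{3} + L\right) \frac{1}{2 L}} = \frac{5}{-2 + \frac{- \frac{13}{3} + L}{2 L}}$)
$X{\left(p 6 \cdot 1 \right)} \left(-1062\right) = - \frac{30 \cdot 2 \cdot 6 \cdot 1}{13 + 9 \cdot 2 \cdot 6 \cdot 1} \left(-1062\right) = - \frac{30 \cdot 12 \cdot 1}{13 + 9 \cdot 12 \cdot 1} \left(-1062\right) = \left(-30\right) 12 \frac{1}{13 + 9 \cdot 12} \left(-1062\right) = \left(-30\right) 12 \frac{1}{13 + 108} \left(-1062\right) = \left(-30\right) 12 \cdot \frac{1}{121} \left(-1062\right) = \left(- \frac{360}{121}\right) \left(-1062\right) = \frac{382320}{121}$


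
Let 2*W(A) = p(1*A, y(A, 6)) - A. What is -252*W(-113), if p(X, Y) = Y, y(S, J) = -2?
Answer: -13986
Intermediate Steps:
W(A) = -1 - A/2 (W(A) = (-2 - A)/2 = -1 - A/2)
-252*W(-113) = -252*(-1 - 1/2*(-113)) = -252*(-1 + 113/2) = -252*111/2 = -13986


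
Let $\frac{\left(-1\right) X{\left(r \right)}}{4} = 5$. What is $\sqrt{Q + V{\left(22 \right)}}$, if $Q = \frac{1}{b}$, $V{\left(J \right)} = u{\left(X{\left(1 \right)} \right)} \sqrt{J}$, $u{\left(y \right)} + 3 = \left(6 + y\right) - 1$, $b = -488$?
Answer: $\frac{\sqrt{-122 - 1071648 \sqrt{22}}}{244} \approx 9.1886 i$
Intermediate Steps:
$X{\left(r \right)} = -20$ ($X{\left(r \right)} = \left(-4\right) 5 = -20$)
$u{\left(y \right)} = 2 + y$ ($u{\left(y \right)} = -3 + \left(\left(6 + y\right) - 1\right) = -3 + \left(5 + y\right) = 2 + y$)
$V{\left(J \right)} = - 18 \sqrt{J}$ ($V{\left(J \right)} = \left(2 - 20\right) \sqrt{J} = - 18 \sqrt{J}$)
$Q = - \frac{1}{488}$ ($Q = \frac{1}{-488} = - \frac{1}{488} \approx -0.0020492$)
$\sqrt{Q + V{\left(22 \right)}} = \sqrt{- \frac{1}{488} - 18 \sqrt{22}}$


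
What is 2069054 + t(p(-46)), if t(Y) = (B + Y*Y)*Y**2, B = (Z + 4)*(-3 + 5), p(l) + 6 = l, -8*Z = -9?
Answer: 9408386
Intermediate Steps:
Z = 9/8 (Z = -1/8*(-9) = 9/8 ≈ 1.1250)
p(l) = -6 + l
B = 41/4 (B = (9/8 + 4)*(-3 + 5) = (41/8)*2 = 41/4 ≈ 10.250)
t(Y) = Y**2*(41/4 + Y**2) (t(Y) = (41/4 + Y*Y)*Y**2 = (41/4 + Y**2)*Y**2 = Y**2*(41/4 + Y**2))
2069054 + t(p(-46)) = 2069054 + (-6 - 46)**2*(41/4 + (-6 - 46)**2) = 2069054 + (-52)**2*(41/4 + (-52)**2) = 2069054 + 2704*(41/4 + 2704) = 2069054 + 2704*(10857/4) = 2069054 + 7339332 = 9408386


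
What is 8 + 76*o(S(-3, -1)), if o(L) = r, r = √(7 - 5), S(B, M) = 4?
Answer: 8 + 76*√2 ≈ 115.48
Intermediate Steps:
r = √2 ≈ 1.4142
o(L) = √2
8 + 76*o(S(-3, -1)) = 8 + 76*√2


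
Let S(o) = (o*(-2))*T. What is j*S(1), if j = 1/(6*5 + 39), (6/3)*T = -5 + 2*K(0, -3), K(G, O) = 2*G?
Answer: 5/69 ≈ 0.072464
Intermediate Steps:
T = -5/2 (T = (-5 + 2*(2*0))/2 = (-5 + 2*0)/2 = (-5 + 0)/2 = (½)*(-5) = -5/2 ≈ -2.5000)
S(o) = 5*o (S(o) = (o*(-2))*(-5/2) = -2*o*(-5/2) = 5*o)
j = 1/69 (j = 1/(30 + 39) = 1/69 ≈ 0.014493)
j*S(1) = (5*1)/69 = (1/69)*5 = 5/69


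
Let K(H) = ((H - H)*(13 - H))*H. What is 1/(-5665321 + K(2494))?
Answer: -1/5665321 ≈ -1.7651e-7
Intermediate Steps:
K(H) = 0 (K(H) = (0*(13 - H))*H = 0*H = 0)
1/(-5665321 + K(2494)) = 1/(-5665321 + 0) = 1/(-5665321) = -1/5665321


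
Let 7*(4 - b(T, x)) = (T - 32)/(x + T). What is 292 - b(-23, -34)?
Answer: 114967/399 ≈ 288.14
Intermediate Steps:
b(T, x) = 4 - (-32 + T)/(7*(T + x)) (b(T, x) = 4 - (T - 32)/(7*(x + T)) = 4 - (-32 + T)/(7*(T + x)))
292 - b(-23, -34) = 292 - (32 + 27*(-23) + 28*(-34))/(7*(-23 - 34)) = 292 - (32 - 621 - 952)/(7*(-57)) = 292 - (-1)*(-1541)/(7*57) = 292 - 1*1541/399 = 292 - 1541/399 = 114967/399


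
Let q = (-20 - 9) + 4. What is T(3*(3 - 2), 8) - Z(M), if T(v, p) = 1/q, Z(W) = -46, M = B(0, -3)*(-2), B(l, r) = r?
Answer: 1149/25 ≈ 45.960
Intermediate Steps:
M = 6 (M = -3*(-2) = 6)
q = -25 (q = -29 + 4 = -25)
T(v, p) = -1/25 (T(v, p) = 1/(-25) = -1/25)
T(3*(3 - 2), 8) - Z(M) = -1/25 - 1*(-46) = -1/25 + 46 = 1149/25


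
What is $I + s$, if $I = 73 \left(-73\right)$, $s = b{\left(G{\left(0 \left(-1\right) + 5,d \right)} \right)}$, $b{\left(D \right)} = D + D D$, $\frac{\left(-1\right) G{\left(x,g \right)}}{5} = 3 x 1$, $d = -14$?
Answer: $221$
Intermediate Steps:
$G{\left(x,g \right)} = - 15 x$ ($G{\left(x,g \right)} = - 5 \cdot 3 x 1 = - 5 \cdot 3 x = - 15 x$)
$b{\left(D \right)} = D + D^{2}$
$s = 5550$ ($s = - 15 \left(0 \left(-1\right) + 5\right) \left(1 - 15 \left(0 \left(-1\right) + 5\right)\right) = - 15 \left(0 + 5\right) \left(1 - 15 \left(0 + 5\right)\right) = \left(-15\right) 5 \left(1 - 75\right) = - 75 \left(1 - 75\right) = \left(-75\right) \left(-74\right) = 5550$)
$I = -5329$
$I + s = -5329 + 5550 = 221$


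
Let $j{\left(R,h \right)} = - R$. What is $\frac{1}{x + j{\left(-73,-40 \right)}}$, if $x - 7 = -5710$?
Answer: $- \frac{1}{5630} \approx -0.00017762$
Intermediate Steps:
$x = -5703$ ($x = 7 - 5710 = -5703$)
$\frac{1}{x + j{\left(-73,-40 \right)}} = \frac{1}{-5703 - -73} = \frac{1}{-5703 + 73} = \frac{1}{-5630} = - \frac{1}{5630}$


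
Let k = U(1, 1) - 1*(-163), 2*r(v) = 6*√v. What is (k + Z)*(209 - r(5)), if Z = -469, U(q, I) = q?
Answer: -63745 + 915*√5 ≈ -61699.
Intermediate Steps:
r(v) = 3*√v (r(v) = (6*√v)/2 = 3*√v)
k = 164 (k = 1 - 1*(-163) = 1 + 163 = 164)
(k + Z)*(209 - r(5)) = (164 - 469)*(209 - 3*√5) = -305*(209 - 3*√5) = -63745 + 915*√5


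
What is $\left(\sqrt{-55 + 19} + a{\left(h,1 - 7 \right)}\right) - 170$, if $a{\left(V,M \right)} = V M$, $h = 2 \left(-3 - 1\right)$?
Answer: $-122 + 6 i \approx -122.0 + 6.0 i$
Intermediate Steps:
$h = -8$ ($h = 2 \left(-4\right) = -8$)
$a{\left(V,M \right)} = M V$
$\left(\sqrt{-55 + 19} + a{\left(h,1 - 7 \right)}\right) - 170 = \left(\sqrt{-55 + 19} + \left(1 - 7\right) \left(-8\right)\right) - 170 = \left(\sqrt{-36} - -48\right) - 170 = \left(6 i + 48\right) - 170 = \left(48 + 6 i\right) - 170 = -122 + 6 i$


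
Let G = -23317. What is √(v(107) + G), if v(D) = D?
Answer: I*√23210 ≈ 152.35*I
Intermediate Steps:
√(v(107) + G) = √(107 - 23317) = √(-23210) = I*√23210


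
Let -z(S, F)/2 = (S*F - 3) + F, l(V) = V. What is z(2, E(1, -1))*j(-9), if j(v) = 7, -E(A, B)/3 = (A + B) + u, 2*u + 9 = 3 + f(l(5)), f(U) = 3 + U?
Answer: 168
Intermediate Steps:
u = 1 (u = -9/2 + (3 + (3 + 5))/2 = -9/2 + (3 + 8)/2 = -9/2 + (½)*11 = -9/2 + 11/2 = 1)
E(A, B) = -3 - 3*A - 3*B (E(A, B) = -3*((A + B) + 1) = -3*(1 + A + B) = -3 - 3*A - 3*B)
z(S, F) = 6 - 2*F - 2*F*S (z(S, F) = -2*((S*F - 3) + F) = -2*((F*S - 3) + F) = -2*((-3 + F*S) + F) = -2*(-3 + F + F*S) = 6 - 2*F - 2*F*S)
z(2, E(1, -1))*j(-9) = (6 - 2*(-3 - 3*1 - 3*(-1)) - 2*(-3 - 3*1 - 3*(-1))*2)*7 = (6 - 2*(-3 - 3 + 3) - 2*(-3 - 3 + 3)*2)*7 = (6 - 2*(-3) - 2*(-3)*2)*7 = (6 + 6 + 12)*7 = 24*7 = 168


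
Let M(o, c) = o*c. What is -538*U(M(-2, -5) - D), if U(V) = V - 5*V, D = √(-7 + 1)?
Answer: 21520 - 2152*I*√6 ≈ 21520.0 - 5271.3*I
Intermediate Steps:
M(o, c) = c*o
D = I*√6 (D = √(-6) = I*√6 ≈ 2.4495*I)
U(V) = -4*V
-538*U(M(-2, -5) - D) = -(-2152)*(-5*(-2) - I*√6) = -(-2152)*(10 - I*√6) = -538*(-40 + 4*I*√6) = 21520 - 2152*I*√6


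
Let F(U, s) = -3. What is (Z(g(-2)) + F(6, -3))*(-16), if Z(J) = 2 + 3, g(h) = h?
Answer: -32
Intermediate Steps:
Z(J) = 5
(Z(g(-2)) + F(6, -3))*(-16) = (5 - 3)*(-16) = 2*(-16) = -32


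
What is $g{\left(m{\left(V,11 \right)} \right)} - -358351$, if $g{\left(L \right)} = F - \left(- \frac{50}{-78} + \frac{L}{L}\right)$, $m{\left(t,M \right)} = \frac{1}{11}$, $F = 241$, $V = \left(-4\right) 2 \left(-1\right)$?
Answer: $\frac{13985024}{39} \approx 3.5859 \cdot 10^{5}$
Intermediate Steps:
$V = 8$ ($V = \left(-8\right) \left(-1\right) = 8$)
$m{\left(t,M \right)} = \frac{1}{11}$
$g{\left(L \right)} = \frac{9335}{39}$ ($g{\left(L \right)} = 241 - \left(- \frac{50}{-78} + \frac{L}{L}\right) = 241 - \left(\left(-50\right) \left(- \frac{1}{78}\right) + 1\right) = 241 - \left(\frac{25}{39} + 1\right) = 241 - \frac{64}{39} = \frac{9335}{39}$)
$g{\left(m{\left(V,11 \right)} \right)} - -358351 = \frac{9335}{39} - -358351 = \frac{9335}{39} + 358351 = \frac{13985024}{39}$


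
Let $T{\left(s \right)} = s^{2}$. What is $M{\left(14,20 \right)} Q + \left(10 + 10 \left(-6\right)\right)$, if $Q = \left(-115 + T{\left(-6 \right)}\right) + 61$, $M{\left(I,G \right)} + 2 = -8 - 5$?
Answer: $220$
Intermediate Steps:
$M{\left(I,G \right)} = -15$ ($M{\left(I,G \right)} = -2 - 13 = -15$)
$Q = -18$ ($Q = \left(-115 + \left(-6\right)^{2}\right) + 61 = \left(-115 + 36\right) + 61 = -79 + 61 = -18$)
$M{\left(14,20 \right)} Q + \left(10 + 10 \left(-6\right)\right) = \left(-15\right) \left(-18\right) + \left(10 + 10 \left(-6\right)\right) = 270 + \left(10 - 60\right) = 270 - 50 = 220$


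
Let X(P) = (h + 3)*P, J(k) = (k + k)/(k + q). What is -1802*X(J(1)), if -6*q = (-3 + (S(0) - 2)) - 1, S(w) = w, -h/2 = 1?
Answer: -1802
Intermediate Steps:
h = -2 (h = -2*1 = -2)
q = 1 (q = -((-3 + (0 - 2)) - 1)/6 = -((-3 - 2) - 1)/6 = -(-5 - 1)/6 = -⅙*(-6) = 1)
J(k) = 2*k/(1 + k) (J(k) = (k + k)/(k + 1) = (2*k)/(1 + k) = 2*k/(1 + k))
X(P) = P (X(P) = (-2 + 3)*P = 1*P = P)
-1802*X(J(1)) = -3604/(1 + 1) = -3604/2 = -1802*1 = -1802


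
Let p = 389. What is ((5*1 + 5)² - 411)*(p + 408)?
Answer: -247867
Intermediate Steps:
((5*1 + 5)² - 411)*(p + 408) = ((5*1 + 5)² - 411)*(389 + 408) = ((5 + 5)² - 411)*797 = (10² - 411)*797 = (100 - 411)*797 = -311*797 = -247867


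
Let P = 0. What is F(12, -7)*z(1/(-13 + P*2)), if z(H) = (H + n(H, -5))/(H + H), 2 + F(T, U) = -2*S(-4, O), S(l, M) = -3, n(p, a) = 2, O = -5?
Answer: -50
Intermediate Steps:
F(T, U) = 4 (F(T, U) = -2 - 2*(-3) = -2 + 6 = 4)
z(H) = (2 + H)/(2*H) (z(H) = (H + 2)/(H + H) = (2 + H)/((2*H)) = (2 + H)*(1/(2*H)) = (2 + H)/(2*H))
F(12, -7)*z(1/(-13 + P*2)) = 4*((2 + 1/(-13 + 0*2))/(2*(1/(-13 + 0*2)))) = 4*((2 + 1/(-13 + 0))/(2*(1/(-13 + 0)))) = 4*((2 + 1/(-13))/(2*(1/(-13)))) = 4*((2 - 1/13)/(2*(-1/13))) = 4*((1/2)*(-13)*(25/13)) = 4*(-25/2) = -50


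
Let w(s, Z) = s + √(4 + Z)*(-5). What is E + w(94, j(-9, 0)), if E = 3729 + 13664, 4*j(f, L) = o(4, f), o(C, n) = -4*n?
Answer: 17487 - 5*√13 ≈ 17469.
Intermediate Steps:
j(f, L) = -f (j(f, L) = (-4*f)/4 = -f)
w(s, Z) = s - 5*√(4 + Z)
E = 17393
E + w(94, j(-9, 0)) = 17393 + (94 - 5*√(4 - 1*(-9))) = 17393 + (94 - 5*√(4 + 9)) = 17393 + (94 - 5*√13) = 17487 - 5*√13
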